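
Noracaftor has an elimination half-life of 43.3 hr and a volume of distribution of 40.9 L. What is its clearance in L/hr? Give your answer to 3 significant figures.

0.655 L/hr

k = ln 2 / t½ = ln 2 / 43.3 = 0.01601 hr⁻¹
CL = k · V = 0.01601 × 40.9 ≈ 0.655 L/hr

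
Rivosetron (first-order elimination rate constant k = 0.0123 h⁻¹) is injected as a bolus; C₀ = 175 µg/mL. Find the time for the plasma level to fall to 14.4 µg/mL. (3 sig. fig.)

203 hours

C(t) = C₀ e^(−kt)  ⇒  t = ln(C₀/C) / k
t = ln(175/14.4) / 0.01230 = 2.498 / 0.01230 ≈ 203 hours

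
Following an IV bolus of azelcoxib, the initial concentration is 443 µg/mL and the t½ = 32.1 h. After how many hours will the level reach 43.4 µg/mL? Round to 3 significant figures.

108 hours

k = ln 2 / 32.1 = 0.02159 h⁻¹
C(t) = C₀ e^(−kt)  ⇒  t = ln(C₀/C) / k
t = ln(443/43.4) / 0.02159 = 2.323 / 0.02159 ≈ 108 hours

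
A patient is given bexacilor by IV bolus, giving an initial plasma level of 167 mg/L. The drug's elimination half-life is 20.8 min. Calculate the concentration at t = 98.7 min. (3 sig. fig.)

k = ln 2 / 20.8 = 0.03332 min⁻¹
C(t) = C₀ e^(−kt) = 167 × e^(−0.03332 × 98.7) = 167 × e^(−3.289) = 167 × 0.03729 ≈ 6.23 mg/L

6.23 mg/L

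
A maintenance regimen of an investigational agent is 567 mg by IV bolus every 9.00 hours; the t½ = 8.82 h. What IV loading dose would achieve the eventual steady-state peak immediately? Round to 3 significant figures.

k = ln 2 / 8.82 = 0.07859 h⁻¹
Accumulation ratio R = 1 / (1 − e^(−kτ)) = 1 / (1 − e^(−0.07859×9.00)) = 1 / (1 − 0.4930) = 1.972
Loading dose = maintenance dose × R = 567 × 1.972 ≈ 1120 mg

1120 mg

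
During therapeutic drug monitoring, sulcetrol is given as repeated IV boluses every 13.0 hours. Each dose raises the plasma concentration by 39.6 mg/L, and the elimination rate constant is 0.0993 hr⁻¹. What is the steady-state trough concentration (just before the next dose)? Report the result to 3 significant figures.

15.0 mg/L

Fraction remaining after one interval: e^(−kτ) = e^(−0.09930 × 13.0) = 0.2750
R = 1 / (1 − 0.2750) = 1.379
Css,max = 39.6 × 1.379 = 54.62 mg/L
Css,min = Css,max × e^(−kτ) = 54.62 × 0.2750 ≈ 15.0 mg/L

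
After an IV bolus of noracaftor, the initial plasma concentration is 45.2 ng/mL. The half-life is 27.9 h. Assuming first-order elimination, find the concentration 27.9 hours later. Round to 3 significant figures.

k = ln 2 / 27.9 = 0.02484 h⁻¹
27.9 h is 1.000 half-lives, so C = 45.2 × (1/2)^1.000 = 45.2 × 0.5000 ≈ 22.6 ng/mL

22.6 ng/mL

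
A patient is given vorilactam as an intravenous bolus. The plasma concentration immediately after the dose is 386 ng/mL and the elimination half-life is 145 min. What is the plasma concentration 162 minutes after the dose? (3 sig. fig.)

k = ln 2 / 145 = 0.004780 min⁻¹
162 min is 1.117 half-lives, so C = 386 × (1/2)^1.117 = 386 × 0.4610 ≈ 178 ng/mL

178 ng/mL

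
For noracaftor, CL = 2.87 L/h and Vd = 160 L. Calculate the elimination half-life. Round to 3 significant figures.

38.6 hours

k = CL / V = 2.87 / 160 = 0.01794 h⁻¹
t½ = ln 2 / k = ln 2 / 0.01794 ≈ 38.6 hours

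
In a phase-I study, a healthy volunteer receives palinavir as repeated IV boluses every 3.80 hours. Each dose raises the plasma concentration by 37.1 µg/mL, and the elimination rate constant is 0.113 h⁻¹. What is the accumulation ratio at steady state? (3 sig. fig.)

2.86

Fraction remaining after one interval: e^(−kτ) = e^(−0.1130 × 3.80) = 0.6509
R = 1 / (1 − 0.6509) = 1 / 0.3491 ≈ 2.86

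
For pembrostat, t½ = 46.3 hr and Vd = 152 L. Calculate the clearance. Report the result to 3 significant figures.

k = ln 2 / t½ = ln 2 / 46.3 = 0.01497 hr⁻¹
CL = k · V = 0.01497 × 152 ≈ 2.28 L/hr

2.28 L/hr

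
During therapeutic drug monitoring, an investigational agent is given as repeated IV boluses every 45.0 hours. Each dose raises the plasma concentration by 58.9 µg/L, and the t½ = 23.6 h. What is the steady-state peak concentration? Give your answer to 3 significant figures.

80.3 µg/L

k = ln 2 / 23.6 = 0.02937 h⁻¹
Fraction remaining after one interval: e^(−kτ) = e^(−0.02937 × 45.0) = 0.2667
R = 1 / (1 − 0.2667) = 1.364
Css,max = 58.9 × 1.364 ≈ 80.3 µg/L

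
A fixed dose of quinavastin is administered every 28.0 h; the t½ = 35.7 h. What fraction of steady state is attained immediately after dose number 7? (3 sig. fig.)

k = ln 2 / 35.7 = 0.01942 h⁻¹
f_n = 1 − e^(−nkτ) = 1 − e^(−7 × 0.01942 × 28.0) = 1 − e^(−3.806) = 1 − 0.02225 ≈ 0.978

0.978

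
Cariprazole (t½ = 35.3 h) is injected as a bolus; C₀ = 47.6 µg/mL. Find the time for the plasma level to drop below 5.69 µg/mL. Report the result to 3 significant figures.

k = ln 2 / 35.3 = 0.01964 h⁻¹
C(t) = C₀ e^(−kt)  ⇒  t = ln(C₀/C) / k
t = ln(47.6/5.69) / 0.01964 = 2.124 / 0.01964 ≈ 108 hours

108 hours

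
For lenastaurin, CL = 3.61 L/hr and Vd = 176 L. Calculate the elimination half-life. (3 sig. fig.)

k = CL / V = 3.61 / 176 = 0.02051 hr⁻¹
t½ = ln 2 / k = ln 2 / 0.02051 ≈ 33.8 hours

33.8 hours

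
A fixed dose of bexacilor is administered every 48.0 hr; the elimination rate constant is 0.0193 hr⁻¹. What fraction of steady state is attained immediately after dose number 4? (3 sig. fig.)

f_n = 1 − e^(−nkτ) = 1 − e^(−4 × 0.01930 × 48.0) = 1 − e^(−3.706) = 1 − 0.02459 ≈ 0.975

0.975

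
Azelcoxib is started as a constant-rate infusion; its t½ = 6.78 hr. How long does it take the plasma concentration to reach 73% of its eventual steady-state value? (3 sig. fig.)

k = ln 2 / 6.78 = 0.1022 hr⁻¹
f = 1 − e^(−kt)  ⇒  t = −ln(1 − f) / k
t = −ln(1 − 0.73) / 0.1022 = 1.309 / 0.1022 ≈ 12.8 hours

12.8 hours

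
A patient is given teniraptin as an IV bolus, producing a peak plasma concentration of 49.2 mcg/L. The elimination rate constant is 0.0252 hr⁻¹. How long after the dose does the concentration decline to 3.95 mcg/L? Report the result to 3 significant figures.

100 hours

C(t) = C₀ e^(−kt)  ⇒  t = ln(C₀/C) / k
t = ln(49.2/3.95) / 0.02520 = 2.522 / 0.02520 ≈ 100 hours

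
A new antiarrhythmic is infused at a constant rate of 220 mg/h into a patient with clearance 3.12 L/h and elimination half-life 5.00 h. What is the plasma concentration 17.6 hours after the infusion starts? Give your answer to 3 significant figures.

64.4 µg/mL

Css = rate / CL = 220 / 3.12 = 70.51 µg/mL
k = ln 2 / 5.00 = 0.1386 h⁻¹
C(t) = Css (1 − e^(−kt)) = 70.51 × (1 − e^(−2.440)) = 70.51 × 0.9128 ≈ 64.4 µg/mL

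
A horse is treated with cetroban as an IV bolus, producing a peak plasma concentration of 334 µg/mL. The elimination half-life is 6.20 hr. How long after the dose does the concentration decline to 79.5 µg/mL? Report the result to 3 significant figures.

12.8 hours

k = ln 2 / 6.20 = 0.1118 hr⁻¹
C(t) = C₀ e^(−kt)  ⇒  t = ln(C₀/C) / k
t = ln(334/79.5) / 0.1118 = 1.435 / 0.1118 ≈ 12.8 hours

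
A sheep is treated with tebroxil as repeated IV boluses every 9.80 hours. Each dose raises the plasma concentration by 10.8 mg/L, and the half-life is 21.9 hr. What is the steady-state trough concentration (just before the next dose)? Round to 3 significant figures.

29.7 mg/L

k = ln 2 / 21.9 = 0.03165 hr⁻¹
Fraction remaining after one interval: e^(−kτ) = e^(−0.03165 × 9.80) = 0.7333
R = 1 / (1 − 0.7333) = 3.750
Css,max = 10.8 × 3.750 = 40.50 mg/L
Css,min = Css,max × e^(−kτ) = 40.50 × 0.7333 ≈ 29.7 mg/L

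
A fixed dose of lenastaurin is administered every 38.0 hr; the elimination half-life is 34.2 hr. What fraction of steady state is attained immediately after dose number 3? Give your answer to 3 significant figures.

0.901

k = ln 2 / 34.2 = 0.02027 hr⁻¹
f_n = 1 − e^(−nkτ) = 1 − e^(−3 × 0.02027 × 38.0) = 1 − e^(−2.310) = 1 − 0.09921 ≈ 0.901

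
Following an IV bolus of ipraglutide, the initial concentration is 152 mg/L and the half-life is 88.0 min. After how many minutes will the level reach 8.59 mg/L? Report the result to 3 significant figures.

k = ln 2 / 88.0 = 0.007877 min⁻¹
C(t) = C₀ e^(−kt)  ⇒  t = ln(C₀/C) / k
t = ln(152/8.59) / 0.007877 = 2.873 / 0.007877 ≈ 365 minutes

365 minutes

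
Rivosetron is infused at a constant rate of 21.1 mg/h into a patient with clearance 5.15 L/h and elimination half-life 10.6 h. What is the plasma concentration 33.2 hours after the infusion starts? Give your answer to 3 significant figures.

3.63 mg/L

Css = rate / CL = 21.1 / 5.15 = 4.097 mg/L
k = ln 2 / 10.6 = 0.06539 h⁻¹
C(t) = Css (1 − e^(−kt)) = 4.097 × (1 − e^(−2.171)) = 4.097 × 0.8859 ≈ 3.63 mg/L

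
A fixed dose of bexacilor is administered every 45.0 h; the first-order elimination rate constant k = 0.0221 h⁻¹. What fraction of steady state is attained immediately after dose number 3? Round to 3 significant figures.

0.949

f_n = 1 − e^(−nkτ) = 1 − e^(−3 × 0.02210 × 45.0) = 1 − e^(−2.983) = 1 − 0.05062 ≈ 0.949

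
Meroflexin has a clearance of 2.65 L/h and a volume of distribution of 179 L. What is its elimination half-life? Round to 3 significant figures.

k = CL / V = 2.65 / 179 = 0.01480 h⁻¹
t½ = ln 2 / k = ln 2 / 0.01480 ≈ 46.8 hours

46.8 hours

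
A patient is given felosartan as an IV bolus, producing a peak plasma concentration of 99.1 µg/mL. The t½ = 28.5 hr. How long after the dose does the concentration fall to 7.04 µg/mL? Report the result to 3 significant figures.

109 hours

k = ln 2 / 28.5 = 0.02432 hr⁻¹
C(t) = C₀ e^(−kt)  ⇒  t = ln(C₀/C) / k
t = ln(99.1/7.04) / 0.02432 = 2.645 / 0.02432 ≈ 109 hours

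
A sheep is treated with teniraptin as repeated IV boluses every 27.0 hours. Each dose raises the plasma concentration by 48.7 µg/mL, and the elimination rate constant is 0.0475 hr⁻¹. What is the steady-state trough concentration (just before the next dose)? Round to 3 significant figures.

18.7 µg/mL

Fraction remaining after one interval: e^(−kτ) = e^(−0.04750 × 27.0) = 0.2773
R = 1 / (1 − 0.2773) = 1.384
Css,max = 48.7 × 1.384 = 67.39 µg/mL
Css,min = Css,max × e^(−kτ) = 67.39 × 0.2773 ≈ 18.7 µg/mL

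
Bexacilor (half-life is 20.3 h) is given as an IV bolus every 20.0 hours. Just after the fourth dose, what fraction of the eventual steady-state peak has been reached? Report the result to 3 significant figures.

0.935

k = ln 2 / 20.3 = 0.03415 h⁻¹
f_n = 1 − e^(−nkτ) = 1 − e^(−4 × 0.03415 × 20.0) = 1 − e^(−2.732) = 1 − 0.06511 ≈ 0.935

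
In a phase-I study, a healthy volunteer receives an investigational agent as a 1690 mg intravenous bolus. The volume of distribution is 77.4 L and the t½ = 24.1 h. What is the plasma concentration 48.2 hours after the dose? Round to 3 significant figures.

5.46 µg/mL

C₀ = dose / V = 1690 / 77.4 = 21.83 µg/mL
k = ln 2 / 24.1 = 0.02876 h⁻¹
C(t) = C₀ e^(−kt) = 21.83 × e^(−0.02876 × 48.2) = 21.83 × e^(−1.386) = 21.83 × 0.2500 ≈ 5.46 µg/mL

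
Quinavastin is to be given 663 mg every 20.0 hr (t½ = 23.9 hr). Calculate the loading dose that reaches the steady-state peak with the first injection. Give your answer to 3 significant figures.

1510 mg

k = ln 2 / 23.9 = 0.02900 hr⁻¹
Accumulation ratio R = 1 / (1 − e^(−kτ)) = 1 / (1 − e^(−0.02900×20.0)) = 1 / (1 − 0.5599) = 2.272
Loading dose = maintenance dose × R = 663 × 2.272 ≈ 1510 mg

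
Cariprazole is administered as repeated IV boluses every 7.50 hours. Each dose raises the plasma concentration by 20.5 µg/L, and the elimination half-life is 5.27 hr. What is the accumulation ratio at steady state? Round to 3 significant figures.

k = ln 2 / 5.27 = 0.1315 hr⁻¹
Fraction remaining after one interval: e^(−kτ) = e^(−0.1315 × 7.50) = 0.3729
R = 1 / (1 − 0.3729) = 1 / 0.6271 ≈ 1.59

1.59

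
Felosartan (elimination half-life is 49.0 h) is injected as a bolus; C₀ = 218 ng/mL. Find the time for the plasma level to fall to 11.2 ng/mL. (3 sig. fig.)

k = ln 2 / 49.0 = 0.01415 h⁻¹
C(t) = C₀ e^(−kt)  ⇒  t = ln(C₀/C) / k
t = ln(218/11.2) / 0.01415 = 2.969 / 0.01415 ≈ 210 hours

210 hours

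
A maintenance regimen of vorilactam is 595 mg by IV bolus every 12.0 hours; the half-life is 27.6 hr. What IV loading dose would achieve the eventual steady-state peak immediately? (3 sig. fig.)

k = ln 2 / 27.6 = 0.02511 hr⁻¹
Accumulation ratio R = 1 / (1 − e^(−kτ)) = 1 / (1 − e^(−0.02511×12.0)) = 1 / (1 − 0.7398) = 3.843
Loading dose = maintenance dose × R = 595 × 3.843 ≈ 2290 mg

2290 mg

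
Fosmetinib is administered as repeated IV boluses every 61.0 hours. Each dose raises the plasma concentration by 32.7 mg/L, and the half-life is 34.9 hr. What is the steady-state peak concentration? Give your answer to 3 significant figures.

46.6 mg/L

k = ln 2 / 34.9 = 0.01986 hr⁻¹
Fraction remaining after one interval: e^(−kτ) = e^(−0.01986 × 61.0) = 0.2977
R = 1 / (1 − 0.2977) = 1.424
Css,max = 32.7 × 1.424 ≈ 46.6 mg/L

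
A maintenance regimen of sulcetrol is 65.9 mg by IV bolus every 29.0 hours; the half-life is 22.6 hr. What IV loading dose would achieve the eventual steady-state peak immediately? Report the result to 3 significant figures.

112 mg

k = ln 2 / 22.6 = 0.03067 hr⁻¹
Accumulation ratio R = 1 / (1 − e^(−kτ)) = 1 / (1 − e^(−0.03067×29.0)) = 1 / (1 − 0.4109) = 1.697
Loading dose = maintenance dose × R = 65.9 × 1.697 ≈ 112 mg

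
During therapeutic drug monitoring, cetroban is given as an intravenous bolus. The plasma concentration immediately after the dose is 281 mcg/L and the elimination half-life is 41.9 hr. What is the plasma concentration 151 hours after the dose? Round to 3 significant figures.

23.1 mcg/L

k = ln 2 / 41.9 = 0.01654 hr⁻¹
151 hr is 3.604 half-lives, so C = 281 × (1/2)^3.604 = 281 × 0.08225 ≈ 23.1 mcg/L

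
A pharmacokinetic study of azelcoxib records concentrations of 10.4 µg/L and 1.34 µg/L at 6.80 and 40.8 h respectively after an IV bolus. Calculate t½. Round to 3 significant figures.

11.5 hours

k = ln(C₁/C₂) / (t₂ − t₁) = ln(10.4/1.34) / (40.8 − 6.80)
  = 2.049 / 34.00 = 0.06027 h⁻¹
t½ = ln 2 / k = ln 2 / 0.06027 ≈ 11.5 hours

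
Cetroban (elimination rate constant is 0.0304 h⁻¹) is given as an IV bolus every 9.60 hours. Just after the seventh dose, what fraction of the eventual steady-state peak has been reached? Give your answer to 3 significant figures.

0.870

f_n = 1 − e^(−nkτ) = 1 − e^(−7 × 0.03040 × 9.60) = 1 − e^(−2.043) = 1 − 0.1297 ≈ 0.870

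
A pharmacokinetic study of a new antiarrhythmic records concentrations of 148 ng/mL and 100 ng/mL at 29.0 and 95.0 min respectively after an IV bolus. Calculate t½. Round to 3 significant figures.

k = ln(C₁/C₂) / (t₂ − t₁) = ln(148/100) / (95.0 − 29.0)
  = 0.3920 / 66.00 = 0.005940 min⁻¹
t½ = ln 2 / k = ln 2 / 0.005940 ≈ 117 minutes

117 minutes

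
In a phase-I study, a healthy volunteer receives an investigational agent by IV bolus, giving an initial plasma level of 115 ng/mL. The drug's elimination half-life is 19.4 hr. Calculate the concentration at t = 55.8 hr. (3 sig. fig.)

15.7 ng/mL

k = ln 2 / 19.4 = 0.03573 hr⁻¹
55.8 hr is 2.876 half-lives, so C = 115 × (1/2)^2.876 = 115 × 0.1362 ≈ 15.7 ng/mL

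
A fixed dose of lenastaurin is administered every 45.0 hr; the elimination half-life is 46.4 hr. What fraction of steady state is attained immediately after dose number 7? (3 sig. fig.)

k = ln 2 / 46.4 = 0.01494 hr⁻¹
f_n = 1 − e^(−nkτ) = 1 − e^(−7 × 0.01494 × 45.0) = 1 − e^(−4.706) = 1 − 0.009044 ≈ 0.991

0.991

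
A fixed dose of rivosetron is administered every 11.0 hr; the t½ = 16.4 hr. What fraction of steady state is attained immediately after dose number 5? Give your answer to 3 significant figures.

0.902

k = ln 2 / 16.4 = 0.04227 hr⁻¹
f_n = 1 − e^(−nkτ) = 1 − e^(−5 × 0.04227 × 11.0) = 1 − e^(−2.325) = 1 − 0.09782 ≈ 0.902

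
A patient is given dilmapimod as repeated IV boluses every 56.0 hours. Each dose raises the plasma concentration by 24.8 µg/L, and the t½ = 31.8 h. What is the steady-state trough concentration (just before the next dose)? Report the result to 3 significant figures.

10.4 µg/L

k = ln 2 / 31.8 = 0.02180 h⁻¹
Fraction remaining after one interval: e^(−kτ) = e^(−0.02180 × 56.0) = 0.2950
R = 1 / (1 − 0.2950) = 1.419
Css,max = 24.8 × 1.419 = 35.18 µg/L
Css,min = Css,max × e^(−kτ) = 35.18 × 0.2950 ≈ 10.4 µg/L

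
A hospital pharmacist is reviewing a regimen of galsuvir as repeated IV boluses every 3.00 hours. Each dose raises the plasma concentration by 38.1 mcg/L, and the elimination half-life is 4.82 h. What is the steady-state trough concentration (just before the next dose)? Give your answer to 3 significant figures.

k = ln 2 / 4.82 = 0.1438 h⁻¹
Fraction remaining after one interval: e^(−kτ) = e^(−0.1438 × 3.00) = 0.6496
R = 1 / (1 − 0.6496) = 2.854
Css,max = 38.1 × 2.854 = 108.7 mcg/L
Css,min = Css,max × e^(−kτ) = 108.7 × 0.6496 ≈ 70.6 mcg/L

70.6 mcg/L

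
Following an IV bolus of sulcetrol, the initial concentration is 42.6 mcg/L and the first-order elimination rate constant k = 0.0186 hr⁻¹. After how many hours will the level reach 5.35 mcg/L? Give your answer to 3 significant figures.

C(t) = C₀ e^(−kt)  ⇒  t = ln(C₀/C) / k
t = ln(42.6/5.35) / 0.01860 = 2.075 / 0.01860 ≈ 112 hours

112 hours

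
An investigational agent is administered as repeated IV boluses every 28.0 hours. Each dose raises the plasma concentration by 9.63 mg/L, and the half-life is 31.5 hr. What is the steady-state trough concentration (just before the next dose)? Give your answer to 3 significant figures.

11.3 mg/L

k = ln 2 / 31.5 = 0.02200 hr⁻¹
Fraction remaining after one interval: e^(−kτ) = e^(−0.02200 × 28.0) = 0.5400
R = 1 / (1 − 0.5400) = 2.174
Css,max = 9.63 × 2.174 = 20.94 mg/L
Css,min = Css,max × e^(−kτ) = 20.94 × 0.5400 ≈ 11.3 mg/L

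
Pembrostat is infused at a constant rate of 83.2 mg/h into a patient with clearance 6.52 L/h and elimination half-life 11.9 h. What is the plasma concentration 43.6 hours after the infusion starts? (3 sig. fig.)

11.8 mg/L

Css = rate / CL = 83.2 / 6.52 = 12.76 mg/L
k = ln 2 / 11.9 = 0.05825 h⁻¹
C(t) = Css (1 − e^(−kt)) = 12.76 × (1 − e^(−2.540)) = 12.76 × 0.9211 ≈ 11.8 mg/L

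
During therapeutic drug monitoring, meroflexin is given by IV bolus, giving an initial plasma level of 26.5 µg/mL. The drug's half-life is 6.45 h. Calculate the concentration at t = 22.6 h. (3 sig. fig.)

2.34 µg/mL

k = ln 2 / 6.45 = 0.1075 h⁻¹
C(t) = C₀ e^(−kt) = 26.5 × e^(−0.1075 × 22.6) = 26.5 × e^(−2.429) = 26.5 × 0.08815 ≈ 2.34 µg/mL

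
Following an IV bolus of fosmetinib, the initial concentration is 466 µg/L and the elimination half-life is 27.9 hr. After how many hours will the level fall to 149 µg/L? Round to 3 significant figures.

45.9 hours

k = ln 2 / 27.9 = 0.02484 hr⁻¹
C(t) = C₀ e^(−kt)  ⇒  t = ln(C₀/C) / k
t = ln(466/149) / 0.02484 = 1.140 / 0.02484 ≈ 45.9 hours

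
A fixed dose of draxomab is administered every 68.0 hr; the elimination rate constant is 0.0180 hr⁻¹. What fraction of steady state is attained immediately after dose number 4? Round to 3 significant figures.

f_n = 1 − e^(−nkτ) = 1 − e^(−4 × 0.01800 × 68.0) = 1 − e^(−4.896) = 1 − 0.007476 ≈ 0.993

0.993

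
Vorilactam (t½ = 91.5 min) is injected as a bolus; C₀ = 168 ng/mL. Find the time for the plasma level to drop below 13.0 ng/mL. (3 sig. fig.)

338 minutes

k = ln 2 / 91.5 = 0.007575 min⁻¹
C(t) = C₀ e^(−kt)  ⇒  t = ln(C₀/C) / k
t = ln(168/13.0) / 0.007575 = 2.559 / 0.007575 ≈ 338 minutes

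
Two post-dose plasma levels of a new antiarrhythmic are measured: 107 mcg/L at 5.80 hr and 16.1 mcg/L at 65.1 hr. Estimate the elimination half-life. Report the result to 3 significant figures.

k = ln(C₁/C₂) / (t₂ − t₁) = ln(107/16.1) / (65.1 − 5.80)
  = 1.894 / 59.30 = 0.03194 hr⁻¹
t½ = ln 2 / k = ln 2 / 0.03194 ≈ 21.7 hours

21.7 hours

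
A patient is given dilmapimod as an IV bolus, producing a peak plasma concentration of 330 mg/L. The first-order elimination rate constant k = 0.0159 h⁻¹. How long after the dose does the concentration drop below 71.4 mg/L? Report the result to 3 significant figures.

96.3 hours

C(t) = C₀ e^(−kt)  ⇒  t = ln(C₀/C) / k
t = ln(330/71.4) / 0.01590 = 1.531 / 0.01590 ≈ 96.3 hours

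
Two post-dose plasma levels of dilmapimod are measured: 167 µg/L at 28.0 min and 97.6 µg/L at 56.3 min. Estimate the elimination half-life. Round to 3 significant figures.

36.5 minutes

k = ln(C₁/C₂) / (t₂ − t₁) = ln(167/97.6) / (56.3 − 28.0)
  = 0.5371 / 28.30 = 0.01898 min⁻¹
t½ = ln 2 / k = ln 2 / 0.01898 ≈ 36.5 minutes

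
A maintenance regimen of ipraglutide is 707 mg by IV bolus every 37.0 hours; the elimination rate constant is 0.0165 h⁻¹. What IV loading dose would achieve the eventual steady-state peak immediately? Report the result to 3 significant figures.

1550 mg

Accumulation ratio R = 1 / (1 − e^(−kτ)) = 1 / (1 − e^(−0.01650×37.0)) = 1 / (1 − 0.5431) = 2.189
Loading dose = maintenance dose × R = 707 × 2.189 ≈ 1550 mg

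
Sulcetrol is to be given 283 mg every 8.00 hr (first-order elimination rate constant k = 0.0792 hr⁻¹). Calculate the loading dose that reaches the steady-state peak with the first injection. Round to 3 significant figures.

603 mg

Accumulation ratio R = 1 / (1 − e^(−kτ)) = 1 / (1 − e^(−0.07920×8.00)) = 1 / (1 − 0.5307) = 2.131
Loading dose = maintenance dose × R = 283 × 2.131 ≈ 603 mg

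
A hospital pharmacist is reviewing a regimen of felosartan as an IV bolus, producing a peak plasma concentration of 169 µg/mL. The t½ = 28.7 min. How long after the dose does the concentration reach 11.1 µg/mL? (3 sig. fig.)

k = ln 2 / 28.7 = 0.02415 min⁻¹
C(t) = C₀ e^(−kt)  ⇒  t = ln(C₀/C) / k
t = ln(169/11.1) / 0.02415 = 2.723 / 0.02415 ≈ 113 minutes

113 minutes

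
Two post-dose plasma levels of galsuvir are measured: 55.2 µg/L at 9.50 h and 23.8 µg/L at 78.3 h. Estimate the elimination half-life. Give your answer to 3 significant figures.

k = ln(C₁/C₂) / (t₂ − t₁) = ln(55.2/23.8) / (78.3 − 9.50)
  = 0.8413 / 68.80 = 0.01223 h⁻¹
t½ = ln 2 / k = ln 2 / 0.01223 ≈ 56.7 hours

56.7 hours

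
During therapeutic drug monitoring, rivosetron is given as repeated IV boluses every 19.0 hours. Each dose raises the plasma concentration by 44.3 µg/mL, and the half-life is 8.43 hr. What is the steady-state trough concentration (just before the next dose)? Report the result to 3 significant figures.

k = ln 2 / 8.43 = 0.08222 hr⁻¹
Fraction remaining after one interval: e^(−kτ) = e^(−0.08222 × 19.0) = 0.2097
R = 1 / (1 − 0.2097) = 1.265
Css,max = 44.3 × 1.265 = 56.05 µg/mL
Css,min = Css,max × e^(−kτ) = 56.05 × 0.2097 ≈ 11.8 µg/mL

11.8 µg/mL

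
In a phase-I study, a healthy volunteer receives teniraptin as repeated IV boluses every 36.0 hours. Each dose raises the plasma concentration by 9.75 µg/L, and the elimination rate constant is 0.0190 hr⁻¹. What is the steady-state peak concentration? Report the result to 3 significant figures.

19.7 µg/L

Fraction remaining after one interval: e^(−kτ) = e^(−0.01900 × 36.0) = 0.5046
R = 1 / (1 − 0.5046) = 2.019
Css,max = 9.75 × 2.019 ≈ 19.7 µg/L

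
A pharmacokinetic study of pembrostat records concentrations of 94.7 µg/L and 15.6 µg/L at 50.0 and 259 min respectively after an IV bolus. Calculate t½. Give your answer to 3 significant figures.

k = ln(C₁/C₂) / (t₂ − t₁) = ln(94.7/15.6) / (259 − 50.0)
  = 1.803 / 209.0 = 0.008629 min⁻¹
t½ = ln 2 / k = ln 2 / 0.008629 ≈ 80.3 minutes

80.3 minutes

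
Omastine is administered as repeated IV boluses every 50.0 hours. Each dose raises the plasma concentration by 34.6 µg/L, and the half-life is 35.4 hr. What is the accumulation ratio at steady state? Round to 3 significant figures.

1.60

k = ln 2 / 35.4 = 0.01958 hr⁻¹
Fraction remaining after one interval: e^(−kτ) = e^(−0.01958 × 50.0) = 0.3757
R = 1 / (1 − 0.3757) = 1 / 0.6243 ≈ 1.60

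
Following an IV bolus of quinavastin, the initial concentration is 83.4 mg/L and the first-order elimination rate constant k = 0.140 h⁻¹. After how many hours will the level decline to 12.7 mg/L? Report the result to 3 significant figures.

13.4 hours

C(t) = C₀ e^(−kt)  ⇒  t = ln(C₀/C) / k
t = ln(83.4/12.7) / 0.1400 = 1.882 / 0.1400 ≈ 13.4 hours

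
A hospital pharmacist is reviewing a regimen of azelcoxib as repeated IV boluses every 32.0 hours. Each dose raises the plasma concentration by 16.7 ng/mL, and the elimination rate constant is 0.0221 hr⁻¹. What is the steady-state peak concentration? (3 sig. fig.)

32.9 ng/mL

Fraction remaining after one interval: e^(−kτ) = e^(−0.02210 × 32.0) = 0.4930
R = 1 / (1 − 0.4930) = 1.972
Css,max = 16.7 × 1.972 ≈ 32.9 ng/mL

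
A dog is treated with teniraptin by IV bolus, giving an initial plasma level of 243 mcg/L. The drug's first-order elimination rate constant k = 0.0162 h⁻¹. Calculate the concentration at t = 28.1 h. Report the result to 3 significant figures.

C(t) = C₀ e^(−kt) = 243 × e^(−0.01620 × 28.1) = 243 × e^(−0.4552) = 243 × 0.6343 ≈ 154 mcg/L

154 mcg/L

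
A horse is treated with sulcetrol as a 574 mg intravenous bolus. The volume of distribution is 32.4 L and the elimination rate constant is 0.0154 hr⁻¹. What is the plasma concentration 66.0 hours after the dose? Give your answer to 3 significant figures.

C₀ = dose / V = 574 / 32.4 = 17.72 µg/mL
C(t) = C₀ e^(−kt) = 17.72 × e^(−0.01540 × 66.0) = 17.72 × e^(−1.016) = 17.72 × 0.3619 ≈ 6.41 µg/mL

6.41 µg/mL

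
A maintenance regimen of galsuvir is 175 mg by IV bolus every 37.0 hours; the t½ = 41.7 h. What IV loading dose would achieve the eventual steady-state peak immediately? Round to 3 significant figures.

k = ln 2 / 41.7 = 0.01662 h⁻¹
Accumulation ratio R = 1 / (1 − e^(−kτ)) = 1 / (1 − e^(−0.01662×37.0)) = 1 / (1 − 0.5406) = 2.177
Loading dose = maintenance dose × R = 175 × 2.177 ≈ 381 mg

381 mg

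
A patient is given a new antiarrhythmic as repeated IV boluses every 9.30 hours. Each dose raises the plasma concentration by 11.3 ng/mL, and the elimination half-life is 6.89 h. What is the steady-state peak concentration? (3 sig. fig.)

k = ln 2 / 6.89 = 0.1006 h⁻¹
Fraction remaining after one interval: e^(−kτ) = e^(−0.1006 × 9.30) = 0.3924
R = 1 / (1 − 0.3924) = 1.646
Css,max = 11.3 × 1.646 ≈ 18.6 ng/mL

18.6 ng/mL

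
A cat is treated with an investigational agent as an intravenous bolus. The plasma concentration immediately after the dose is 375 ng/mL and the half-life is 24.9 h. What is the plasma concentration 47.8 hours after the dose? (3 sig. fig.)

99.1 ng/mL

k = ln 2 / 24.9 = 0.02784 h⁻¹
C(t) = C₀ e^(−kt) = 375 × e^(−0.02784 × 47.8) = 375 × e^(−1.331) = 375 × 0.2643 ≈ 99.1 ng/mL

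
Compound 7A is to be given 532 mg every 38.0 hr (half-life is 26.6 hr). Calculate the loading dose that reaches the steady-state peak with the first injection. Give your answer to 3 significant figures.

k = ln 2 / 26.6 = 0.02606 hr⁻¹
Accumulation ratio R = 1 / (1 − e^(−kτ)) = 1 / (1 − e^(−0.02606×38.0)) = 1 / (1 − 0.3715) = 1.591
Loading dose = maintenance dose × R = 532 × 1.591 ≈ 846 mg

846 mg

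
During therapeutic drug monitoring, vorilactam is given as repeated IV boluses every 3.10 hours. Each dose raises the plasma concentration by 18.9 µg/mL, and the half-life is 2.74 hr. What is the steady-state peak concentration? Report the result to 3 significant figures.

34.8 µg/mL

k = ln 2 / 2.74 = 0.2530 hr⁻¹
Fraction remaining after one interval: e^(−kτ) = e^(−0.2530 × 3.10) = 0.4565
R = 1 / (1 − 0.4565) = 1.840
Css,max = 18.9 × 1.840 ≈ 34.8 µg/mL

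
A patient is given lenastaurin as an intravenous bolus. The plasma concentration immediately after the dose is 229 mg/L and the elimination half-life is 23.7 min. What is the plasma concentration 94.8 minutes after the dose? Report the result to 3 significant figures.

k = ln 2 / 23.7 = 0.02925 min⁻¹
C(t) = C₀ e^(−kt) = 229 × e^(−0.02925 × 94.8) = 229 × e^(−2.773) = 229 × 0.06250 ≈ 14.3 mg/L

14.3 mg/L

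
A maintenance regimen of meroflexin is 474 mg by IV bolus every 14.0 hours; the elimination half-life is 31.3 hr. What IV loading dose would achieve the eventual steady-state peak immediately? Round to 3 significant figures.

k = ln 2 / 31.3 = 0.02215 hr⁻¹
Accumulation ratio R = 1 / (1 − e^(−kτ)) = 1 / (1 − e^(−0.02215×14.0)) = 1 / (1 − 0.7334) = 3.751
Loading dose = maintenance dose × R = 474 × 3.751 ≈ 1780 mg

1780 mg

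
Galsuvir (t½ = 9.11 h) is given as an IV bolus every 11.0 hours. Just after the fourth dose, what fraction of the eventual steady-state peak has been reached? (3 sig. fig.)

0.965

k = ln 2 / 9.11 = 0.07609 h⁻¹
f_n = 1 − e^(−nkτ) = 1 − e^(−4 × 0.07609 × 11.0) = 1 − e^(−3.348) = 1 − 0.03516 ≈ 0.965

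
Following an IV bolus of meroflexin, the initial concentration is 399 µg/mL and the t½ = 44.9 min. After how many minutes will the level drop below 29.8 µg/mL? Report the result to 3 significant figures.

k = ln 2 / 44.9 = 0.01544 min⁻¹
C(t) = C₀ e^(−kt)  ⇒  t = ln(C₀/C) / k
t = ln(399/29.8) / 0.01544 = 2.594 / 0.01544 ≈ 168 minutes

168 minutes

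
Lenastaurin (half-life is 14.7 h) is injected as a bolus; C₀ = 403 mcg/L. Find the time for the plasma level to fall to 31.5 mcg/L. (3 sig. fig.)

54.1 hours

k = ln 2 / 14.7 = 0.04715 h⁻¹
C(t) = C₀ e^(−kt)  ⇒  t = ln(C₀/C) / k
t = ln(403/31.5) / 0.04715 = 2.549 / 0.04715 ≈ 54.1 hours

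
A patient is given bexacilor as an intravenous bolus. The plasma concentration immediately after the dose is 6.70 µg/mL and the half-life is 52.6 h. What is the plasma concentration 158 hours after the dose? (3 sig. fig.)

0.835 µg/mL

k = ln 2 / 52.6 = 0.01318 h⁻¹
158 h is 3.004 half-lives, so C = 6.70 × (1/2)^3.004 = 6.70 × 0.1247 ≈ 0.835 µg/mL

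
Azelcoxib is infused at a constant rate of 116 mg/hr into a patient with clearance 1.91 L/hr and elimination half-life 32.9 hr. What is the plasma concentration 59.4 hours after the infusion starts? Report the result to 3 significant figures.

Css = rate / CL = 116 / 1.91 = 60.73 mg/L
k = ln 2 / 32.9 = 0.02107 hr⁻¹
C(t) = Css (1 − e^(−kt)) = 60.73 × (1 − e^(−1.251)) = 60.73 × 0.7139 ≈ 43.4 mg/L

43.4 mg/L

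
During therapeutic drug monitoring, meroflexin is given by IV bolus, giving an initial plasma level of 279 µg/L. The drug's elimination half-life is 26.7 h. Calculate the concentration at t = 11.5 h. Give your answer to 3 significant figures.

k = ln 2 / 26.7 = 0.02596 h⁻¹
11.5 h is 0.4307 half-lives, so C = 279 × (1/2)^0.4307 = 279 × 0.7419 ≈ 207 µg/L

207 µg/L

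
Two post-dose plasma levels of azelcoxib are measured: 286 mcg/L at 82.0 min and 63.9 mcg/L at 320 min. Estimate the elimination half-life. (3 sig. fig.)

110 minutes

k = ln(C₁/C₂) / (t₂ − t₁) = ln(286/63.9) / (320 − 82.0)
  = 1.499 / 238.0 = 0.006297 min⁻¹
t½ = ln 2 / k = ln 2 / 0.006297 ≈ 110 minutes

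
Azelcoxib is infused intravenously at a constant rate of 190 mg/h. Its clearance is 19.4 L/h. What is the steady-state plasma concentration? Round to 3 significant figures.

9.79 µg/mL

Css = infusion rate / CL = 190 / 19.4 ≈ 9.79 µg/mL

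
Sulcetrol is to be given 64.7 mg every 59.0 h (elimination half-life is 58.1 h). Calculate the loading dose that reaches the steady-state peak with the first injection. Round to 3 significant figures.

k = ln 2 / 58.1 = 0.01193 h⁻¹
Accumulation ratio R = 1 / (1 − e^(−kτ)) = 1 / (1 − e^(−0.01193×59.0)) = 1 / (1 − 0.4947) = 1.979
Loading dose = maintenance dose × R = 64.7 × 1.979 ≈ 128 mg

128 mg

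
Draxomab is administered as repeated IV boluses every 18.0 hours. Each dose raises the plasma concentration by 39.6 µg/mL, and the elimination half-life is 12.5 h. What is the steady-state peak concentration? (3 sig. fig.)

62.7 µg/mL

k = ln 2 / 12.5 = 0.05545 h⁻¹
Fraction remaining after one interval: e^(−kτ) = e^(−0.05545 × 18.0) = 0.3686
R = 1 / (1 − 0.3686) = 1.584
Css,max = 39.6 × 1.584 ≈ 62.7 µg/mL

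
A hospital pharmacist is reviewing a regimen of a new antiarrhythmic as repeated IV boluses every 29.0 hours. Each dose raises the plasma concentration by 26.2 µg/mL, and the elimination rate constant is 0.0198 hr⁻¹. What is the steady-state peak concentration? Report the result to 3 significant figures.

Fraction remaining after one interval: e^(−kτ) = e^(−0.01980 × 29.0) = 0.5632
R = 1 / (1 − 0.5632) = 2.289
Css,max = 26.2 × 2.289 ≈ 60.0 µg/mL

60.0 µg/mL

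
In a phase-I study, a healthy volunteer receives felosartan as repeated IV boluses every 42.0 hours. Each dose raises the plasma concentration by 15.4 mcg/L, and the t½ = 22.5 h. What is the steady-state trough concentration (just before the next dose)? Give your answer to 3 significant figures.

k = ln 2 / 22.5 = 0.03081 h⁻¹
Fraction remaining after one interval: e^(−kτ) = e^(−0.03081 × 42.0) = 0.2742
R = 1 / (1 − 0.2742) = 1.378
Css,max = 15.4 × 1.378 = 21.22 mcg/L
Css,min = Css,max × e^(−kτ) = 21.22 × 0.2742 ≈ 5.82 mcg/L

5.82 mcg/L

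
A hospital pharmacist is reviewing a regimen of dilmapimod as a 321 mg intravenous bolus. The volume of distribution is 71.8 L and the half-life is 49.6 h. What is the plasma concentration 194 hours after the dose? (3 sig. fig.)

C₀ = dose / V = 321 / 71.8 = 4.471 mg/L
k = ln 2 / 49.6 = 0.01397 h⁻¹
C(t) = C₀ e^(−kt) = 4.471 × e^(−0.01397 × 194) = 4.471 × e^(−2.711) = 4.471 × 0.06646 ≈ 0.297 mg/L

0.297 mg/L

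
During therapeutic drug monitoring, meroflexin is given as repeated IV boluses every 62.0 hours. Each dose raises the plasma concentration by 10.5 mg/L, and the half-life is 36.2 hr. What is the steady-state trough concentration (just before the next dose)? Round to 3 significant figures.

4.61 mg/L

k = ln 2 / 36.2 = 0.01915 hr⁻¹
Fraction remaining after one interval: e^(−kτ) = e^(−0.01915 × 62.0) = 0.3051
R = 1 / (1 − 0.3051) = 1.439
Css,max = 10.5 × 1.439 = 15.11 mg/L
Css,min = Css,max × e^(−kτ) = 15.11 × 0.3051 ≈ 4.61 mg/L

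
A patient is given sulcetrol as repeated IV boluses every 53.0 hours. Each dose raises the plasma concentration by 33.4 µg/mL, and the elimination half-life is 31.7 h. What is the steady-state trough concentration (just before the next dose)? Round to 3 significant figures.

15.3 µg/mL

k = ln 2 / 31.7 = 0.02187 h⁻¹
Fraction remaining after one interval: e^(−kτ) = e^(−0.02187 × 53.0) = 0.3138
R = 1 / (1 − 0.3138) = 1.457
Css,max = 33.4 × 1.457 = 48.68 µg/mL
Css,min = Css,max × e^(−kτ) = 48.68 × 0.3138 ≈ 15.3 µg/mL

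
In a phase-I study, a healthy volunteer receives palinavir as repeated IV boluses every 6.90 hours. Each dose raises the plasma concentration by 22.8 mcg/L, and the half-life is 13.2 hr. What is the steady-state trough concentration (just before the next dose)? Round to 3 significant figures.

52.2 mcg/L

k = ln 2 / 13.2 = 0.05251 hr⁻¹
Fraction remaining after one interval: e^(−kτ) = e^(−0.05251 × 6.90) = 0.6961
R = 1 / (1 − 0.6961) = 3.290
Css,max = 22.8 × 3.290 = 75.01 mcg/L
Css,min = Css,max × e^(−kτ) = 75.01 × 0.6961 ≈ 52.2 mcg/L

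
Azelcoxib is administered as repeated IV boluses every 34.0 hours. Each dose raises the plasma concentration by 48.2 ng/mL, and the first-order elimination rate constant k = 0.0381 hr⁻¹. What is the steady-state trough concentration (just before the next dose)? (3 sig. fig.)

Fraction remaining after one interval: e^(−kτ) = e^(−0.03810 × 34.0) = 0.2738
R = 1 / (1 − 0.2738) = 1.377
Css,max = 48.2 × 1.377 = 66.37 ng/mL
Css,min = Css,max × e^(−kτ) = 66.37 × 0.2738 ≈ 18.2 ng/mL

18.2 ng/mL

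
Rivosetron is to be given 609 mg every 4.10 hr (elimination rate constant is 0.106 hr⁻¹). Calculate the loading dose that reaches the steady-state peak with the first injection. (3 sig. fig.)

1730 mg

Accumulation ratio R = 1 / (1 − e^(−kτ)) = 1 / (1 − e^(−0.1060×4.10)) = 1 / (1 − 0.6475) = 2.837
Loading dose = maintenance dose × R = 609 × 2.837 ≈ 1730 mg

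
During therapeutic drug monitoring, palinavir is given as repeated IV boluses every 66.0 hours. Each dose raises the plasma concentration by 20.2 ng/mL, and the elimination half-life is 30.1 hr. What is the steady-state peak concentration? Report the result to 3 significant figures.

25.9 ng/mL

k = ln 2 / 30.1 = 0.02303 hr⁻¹
Fraction remaining after one interval: e^(−kτ) = e^(−0.02303 × 66.0) = 0.2187
R = 1 / (1 − 0.2187) = 1.280
Css,max = 20.2 × 1.280 ≈ 25.9 ng/mL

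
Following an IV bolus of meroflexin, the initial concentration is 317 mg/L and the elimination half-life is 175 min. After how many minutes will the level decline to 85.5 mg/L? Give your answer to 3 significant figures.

331 minutes

k = ln 2 / 175 = 0.003961 min⁻¹
C(t) = C₀ e^(−kt)  ⇒  t = ln(C₀/C) / k
t = ln(317/85.5) / 0.003961 = 1.310 / 0.003961 ≈ 331 minutes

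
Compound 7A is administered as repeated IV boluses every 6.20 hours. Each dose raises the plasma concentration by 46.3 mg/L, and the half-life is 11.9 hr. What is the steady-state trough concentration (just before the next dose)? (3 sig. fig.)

k = ln 2 / 11.9 = 0.05825 hr⁻¹
Fraction remaining after one interval: e^(−kτ) = e^(−0.05825 × 6.20) = 0.6969
R = 1 / (1 − 0.6969) = 3.299
Css,max = 46.3 × 3.299 = 152.7 mg/L
Css,min = Css,max × e^(−kτ) = 152.7 × 0.6969 ≈ 106 mg/L

106 mg/L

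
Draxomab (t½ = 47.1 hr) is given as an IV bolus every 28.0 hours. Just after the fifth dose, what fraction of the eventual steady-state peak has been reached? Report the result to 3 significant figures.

0.873

k = ln 2 / 47.1 = 0.01472 hr⁻¹
f_n = 1 − e^(−nkτ) = 1 − e^(−5 × 0.01472 × 28.0) = 1 − e^(−2.060) = 1 − 0.1274 ≈ 0.873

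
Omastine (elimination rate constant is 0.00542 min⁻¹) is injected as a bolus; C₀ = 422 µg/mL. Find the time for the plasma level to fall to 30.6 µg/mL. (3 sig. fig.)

C(t) = C₀ e^(−kt)  ⇒  t = ln(C₀/C) / k
t = ln(422/30.6) / 0.005420 = 2.624 / 0.005420 ≈ 484 minutes

484 minutes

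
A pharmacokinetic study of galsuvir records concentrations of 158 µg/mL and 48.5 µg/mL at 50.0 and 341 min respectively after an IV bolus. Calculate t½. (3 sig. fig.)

171 minutes

k = ln(C₁/C₂) / (t₂ − t₁) = ln(158/48.5) / (341 − 50.0)
  = 1.181 / 291.0 = 0.004059 min⁻¹
t½ = ln 2 / k = ln 2 / 0.004059 ≈ 171 minutes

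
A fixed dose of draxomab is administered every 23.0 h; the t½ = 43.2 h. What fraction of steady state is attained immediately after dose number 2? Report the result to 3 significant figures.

0.522

k = ln 2 / 43.2 = 0.01605 h⁻¹
f_n = 1 − e^(−nkτ) = 1 − e^(−2 × 0.01605 × 23.0) = 1 − e^(−0.7381) = 1 − 0.4780 ≈ 0.522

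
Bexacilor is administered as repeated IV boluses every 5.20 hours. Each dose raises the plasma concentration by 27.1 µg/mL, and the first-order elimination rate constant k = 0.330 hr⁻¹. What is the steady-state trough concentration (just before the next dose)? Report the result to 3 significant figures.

5.94 µg/mL

Fraction remaining after one interval: e^(−kτ) = e^(−0.3300 × 5.20) = 0.1798
R = 1 / (1 − 0.1798) = 1.219
Css,max = 27.1 × 1.219 = 33.04 µg/mL
Css,min = Css,max × e^(−kτ) = 33.04 × 0.1798 ≈ 5.94 µg/mL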